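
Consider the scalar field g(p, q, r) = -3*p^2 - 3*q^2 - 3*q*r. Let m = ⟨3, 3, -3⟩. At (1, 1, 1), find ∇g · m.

∂g/∂p = -6*p
∂g/∂q = -6*q - 3*r
∂g/∂r = -3*q
∇g at (1, 1, 1) = (-6, -9, -3)
∇g · m = (-6)(3) + (-9)(3) + (-3)(-3) = -36

-36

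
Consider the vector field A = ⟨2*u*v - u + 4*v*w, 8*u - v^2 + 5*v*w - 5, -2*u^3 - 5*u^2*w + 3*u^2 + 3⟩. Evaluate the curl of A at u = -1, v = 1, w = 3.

(-5, -14, -2)

(∇×A)₁ = ∂A₃/∂v − ∂A₂/∂w = -5*v
(∇×A)₂ = ∂A₁/∂w − ∂A₃/∂u = 6*u^2 + 10*u*w - 6*u + 4*v
(∇×A)₃ = ∂A₂/∂u − ∂A₁/∂v = -2*u - 4*w + 8
∇×A = (-5*v, 6*u^2 + 10*u*w - 6*u + 4*v, -2*u - 4*w + 8)
At (-1, 1, 3): (-5, -14, -2).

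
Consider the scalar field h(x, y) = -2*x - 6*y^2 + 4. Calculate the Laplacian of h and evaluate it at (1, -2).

∂²h/∂x² = 0
∂²h/∂y² = -12
∇²h = -12
At (1, -2): -12.

-12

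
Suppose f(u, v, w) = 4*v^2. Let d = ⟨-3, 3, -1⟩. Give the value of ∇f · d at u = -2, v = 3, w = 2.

72

∂f/∂u = 0
∂f/∂v = 8*v
∂f/∂w = 0
∇f at (-2, 3, 2) = (0, 24, 0)
∇f · d = (0)(-3) + (24)(3) + (0)(-1) = 72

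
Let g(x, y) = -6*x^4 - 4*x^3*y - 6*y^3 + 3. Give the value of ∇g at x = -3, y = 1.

(540, 90)

∂g/∂x = -24*x^3 - 12*x^2*y
∂g/∂y = -4*x^3 - 18*y^2
∇g = (-24*x^3 - 12*x^2*y, -4*x^3 - 18*y^2)
At (-3, 1): (540, 90).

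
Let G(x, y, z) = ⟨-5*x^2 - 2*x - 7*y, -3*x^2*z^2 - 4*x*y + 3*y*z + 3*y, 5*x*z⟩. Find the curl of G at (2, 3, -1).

(∇×G)₁ = ∂G₃/∂y − ∂G₂/∂z = 6*x^2*z - 3*y
(∇×G)₂ = ∂G₁/∂z − ∂G₃/∂x = -5*z
(∇×G)₃ = ∂G₂/∂x − ∂G₁/∂y = -6*x*z^2 - 4*y + 7
∇×G = (6*x^2*z - 3*y, -5*z, -6*x*z^2 - 4*y + 7)
At (2, 3, -1): (-33, 5, -17).

(-33, 5, -17)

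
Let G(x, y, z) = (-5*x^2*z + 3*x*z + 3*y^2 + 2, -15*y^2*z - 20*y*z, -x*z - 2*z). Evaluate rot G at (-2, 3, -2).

(∇×G)₁ = ∂G₃/∂y − ∂G₂/∂z = 15*y^2 + 20*y
(∇×G)₂ = ∂G₁/∂z − ∂G₃/∂x = -5*x^2 + 3*x + z
(∇×G)₃ = ∂G₂/∂x − ∂G₁/∂y = -6*y
∇×G = (15*y^2 + 20*y, -5*x^2 + 3*x + z, -6*y)
At (-2, 3, -2): (195, -28, -18).

(195, -28, -18)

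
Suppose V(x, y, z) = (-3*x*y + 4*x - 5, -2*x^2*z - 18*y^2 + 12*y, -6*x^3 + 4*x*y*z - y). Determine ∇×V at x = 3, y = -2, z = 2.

(∇×V)₁ = ∂V₃/∂y − ∂V₂/∂z = 2*x^2 + 4*x*z - 1
(∇×V)₂ = ∂V₁/∂z − ∂V₃/∂x = 18*x^2 - 4*y*z
(∇×V)₃ = ∂V₂/∂x − ∂V₁/∂y = -4*x*z + 3*x
∇×V = (2*x^2 + 4*x*z - 1, 18*x^2 - 4*y*z, -4*x*z + 3*x)
At (3, -2, 2): (41, 178, -15).

(41, 178, -15)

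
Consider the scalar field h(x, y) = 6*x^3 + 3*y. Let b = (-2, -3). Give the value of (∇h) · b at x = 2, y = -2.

∂h/∂x = 18*x^2
∂h/∂y = 3
∇h at (2, -2) = (72, 3)
∇h · b = (72)(-2) + (3)(-3) = -153

-153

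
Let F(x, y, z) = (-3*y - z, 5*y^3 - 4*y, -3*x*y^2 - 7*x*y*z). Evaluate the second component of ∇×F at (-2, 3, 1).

47

(∇×F)_2 = ∂F₁/∂z − ∂F₃/∂x
= -1 − (-3*y^2 - 7*y*z)
= 3*y^2 + 7*y*z - 1
At (-2, 3, 1): 47.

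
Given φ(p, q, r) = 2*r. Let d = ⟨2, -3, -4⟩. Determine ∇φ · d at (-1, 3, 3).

-8

∂φ/∂p = 0
∂φ/∂q = 0
∂φ/∂r = 2
∇φ at (-1, 3, 3) = (0, 0, 2)
∇φ · d = (0)(2) + (0)(-3) + (2)(-4) = -8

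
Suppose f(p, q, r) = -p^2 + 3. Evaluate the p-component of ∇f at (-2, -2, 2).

4

(∇f)_1 = ∂f/∂p = -2*p
At (-2, -2, 2): 4.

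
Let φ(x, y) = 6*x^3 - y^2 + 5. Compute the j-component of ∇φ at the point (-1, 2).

-4

(∇φ)_2 = ∂φ/∂y = -2*y
At (-1, 2): -4.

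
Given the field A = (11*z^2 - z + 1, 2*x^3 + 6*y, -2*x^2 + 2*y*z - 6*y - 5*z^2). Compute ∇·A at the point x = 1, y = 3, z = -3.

∂A₁/∂x = 0
∂A₂/∂y = 6
∂A₃/∂z = 2*y - 10*z
∇·A = 2*y - 10*z + 6
At (1, 3, -3): 42.

42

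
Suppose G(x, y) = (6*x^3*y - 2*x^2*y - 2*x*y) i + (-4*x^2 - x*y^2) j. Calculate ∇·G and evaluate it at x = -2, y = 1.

∂G₁/∂x = 18*x^2*y - 4*x*y - 2*y
∂G₂/∂y = -2*x*y
∇·G = 18*x^2*y - 6*x*y - 2*y
At (-2, 1): 82.

82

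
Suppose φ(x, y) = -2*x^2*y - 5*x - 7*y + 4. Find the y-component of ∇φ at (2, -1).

-15

(∇φ)_2 = ∂φ/∂y = -2*x^2 - 7
At (2, -1): -15.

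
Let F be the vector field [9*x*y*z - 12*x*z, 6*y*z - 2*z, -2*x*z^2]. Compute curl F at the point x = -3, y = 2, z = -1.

(∇×F)₁ = ∂F₃/∂y − ∂F₂/∂z = -6*y + 2
(∇×F)₂ = ∂F₁/∂z − ∂F₃/∂x = 9*x*y - 12*x + 2*z^2
(∇×F)₃ = ∂F₂/∂x − ∂F₁/∂y = -9*x*z
∇×F = (-6*y + 2, 9*x*y - 12*x + 2*z^2, -9*x*z)
At (-3, 2, -1): (-10, -16, -27).

(-10, -16, -27)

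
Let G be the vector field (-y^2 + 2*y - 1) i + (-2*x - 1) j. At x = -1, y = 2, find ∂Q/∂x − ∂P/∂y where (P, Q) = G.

∂G₂/∂x = -2
∂G₁/∂y = -2*y + 2
Scalar curl = 2*y - 4
At (-1, 2): 0.

0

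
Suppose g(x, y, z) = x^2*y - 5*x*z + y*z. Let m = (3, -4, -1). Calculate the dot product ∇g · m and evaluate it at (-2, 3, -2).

∂g/∂x = 2*x*y - 5*z
∂g/∂y = x^2 + z
∂g/∂z = -5*x + y
∇g at (-2, 3, -2) = (-2, 2, 13)
∇g · m = (-2)(3) + (2)(-4) + (13)(-1) = -27

-27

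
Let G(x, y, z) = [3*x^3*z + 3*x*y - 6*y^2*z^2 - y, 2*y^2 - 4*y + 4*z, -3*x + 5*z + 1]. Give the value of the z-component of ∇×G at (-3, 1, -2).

58

(∇×G)_3 = ∂G₂/∂x − ∂G₁/∂y
= 0 − (3*x - 12*y*z^2 - 1)
= -3*x + 12*y*z^2 + 1
At (-3, 1, -2): 58.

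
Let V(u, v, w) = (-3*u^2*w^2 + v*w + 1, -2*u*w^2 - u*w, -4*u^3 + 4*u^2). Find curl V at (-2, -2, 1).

(∇×V)₁ = ∂V₃/∂v − ∂V₂/∂w = 4*u*w + u
(∇×V)₂ = ∂V₁/∂w − ∂V₃/∂u = -6*u^2*w + 12*u^2 - 8*u + v
(∇×V)₃ = ∂V₂/∂u − ∂V₁/∂v = -2*w^2 - 2*w
∇×V = (4*u*w + u, -6*u^2*w + 12*u^2 - 8*u + v, -2*w^2 - 2*w)
At (-2, -2, 1): (-10, 38, -4).

(-10, 38, -4)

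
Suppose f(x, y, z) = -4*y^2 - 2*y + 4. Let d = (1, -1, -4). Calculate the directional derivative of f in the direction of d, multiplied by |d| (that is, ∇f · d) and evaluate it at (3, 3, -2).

26

∂f/∂x = 0
∂f/∂y = -8*y - 2
∂f/∂z = 0
∇f at (3, 3, -2) = (0, -26, 0)
∇f · d = (0)(1) + (-26)(-1) + (0)(-4) = 26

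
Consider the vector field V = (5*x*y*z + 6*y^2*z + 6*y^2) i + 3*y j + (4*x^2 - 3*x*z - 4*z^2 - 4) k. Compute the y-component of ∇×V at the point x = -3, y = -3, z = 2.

(∇×V)_2 = ∂V₁/∂z − ∂V₃/∂x
= 5*x*y + 6*y^2 − (8*x - 3*z)
= 5*x*y - 8*x + 6*y^2 + 3*z
At (-3, -3, 2): 129.

129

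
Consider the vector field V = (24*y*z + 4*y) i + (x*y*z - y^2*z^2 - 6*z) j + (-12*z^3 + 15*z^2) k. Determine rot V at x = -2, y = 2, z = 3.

(∇×V)₁ = ∂V₃/∂y − ∂V₂/∂z = -x*y + 2*y^2*z + 6
(∇×V)₂ = ∂V₁/∂z − ∂V₃/∂x = 24*y
(∇×V)₃ = ∂V₂/∂x − ∂V₁/∂y = y*z - 24*z - 4
∇×V = (-x*y + 2*y^2*z + 6, 24*y, y*z - 24*z - 4)
At (-2, 2, 3): (34, 48, -70).

(34, 48, -70)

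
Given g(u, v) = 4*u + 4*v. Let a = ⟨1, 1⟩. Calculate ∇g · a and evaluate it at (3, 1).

8

∂g/∂u = 4
∂g/∂v = 4
∇g at (3, 1) = (4, 4)
∇g · a = (4)(1) + (4)(1) = 8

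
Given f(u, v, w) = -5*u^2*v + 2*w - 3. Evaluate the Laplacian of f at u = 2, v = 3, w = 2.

∂²f/∂u² = -10*v
∂²f/∂v² = 0
∂²f/∂w² = 0
∇²f = -10*v
At (2, 3, 2): -30.

-30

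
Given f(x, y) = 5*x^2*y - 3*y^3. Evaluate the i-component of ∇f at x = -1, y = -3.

(∇f)_1 = ∂f/∂x = 10*x*y
At (-1, -3): 30.

30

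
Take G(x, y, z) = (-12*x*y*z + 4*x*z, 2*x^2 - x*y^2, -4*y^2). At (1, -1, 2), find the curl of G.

(8, 16, 27)

(∇×G)₁ = ∂G₃/∂y − ∂G₂/∂z = -8*y
(∇×G)₂ = ∂G₁/∂z − ∂G₃/∂x = -12*x*y + 4*x
(∇×G)₃ = ∂G₂/∂x − ∂G₁/∂y = 12*x*z + 4*x - y^2
∇×G = (-8*y, -12*x*y + 4*x, 12*x*z + 4*x - y^2)
At (1, -1, 2): (8, 16, 27).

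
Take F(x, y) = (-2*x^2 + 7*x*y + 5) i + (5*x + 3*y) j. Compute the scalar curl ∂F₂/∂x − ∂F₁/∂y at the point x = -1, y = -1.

∂F₂/∂x = 5
∂F₁/∂y = 7*x
Scalar curl = -7*x + 5
At (-1, -1): 12.

12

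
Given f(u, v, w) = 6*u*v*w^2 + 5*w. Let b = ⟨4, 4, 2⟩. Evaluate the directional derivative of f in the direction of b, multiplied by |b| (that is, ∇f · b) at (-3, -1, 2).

∂f/∂u = 6*v*w^2
∂f/∂v = 6*u*w^2
∂f/∂w = 12*u*v*w + 5
∇f at (-3, -1, 2) = (-24, -72, 77)
∇f · b = (-24)(4) + (-72)(4) + (77)(2) = -230

-230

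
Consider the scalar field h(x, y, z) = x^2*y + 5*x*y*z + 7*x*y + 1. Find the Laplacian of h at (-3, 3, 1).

6

∂²h/∂x² = 2*y
∂²h/∂y² = 0
∂²h/∂z² = 0
∇²h = 2*y
At (-3, 3, 1): 6.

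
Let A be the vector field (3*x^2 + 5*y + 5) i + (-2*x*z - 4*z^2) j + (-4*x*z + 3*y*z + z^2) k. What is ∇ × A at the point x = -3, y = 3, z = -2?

(∇×A)₁ = ∂A₃/∂y − ∂A₂/∂z = 2*x + 11*z
(∇×A)₂ = ∂A₁/∂z − ∂A₃/∂x = 4*z
(∇×A)₃ = ∂A₂/∂x − ∂A₁/∂y = -2*z - 5
∇×A = (2*x + 11*z, 4*z, -2*z - 5)
At (-3, 3, -2): (-28, -8, -1).

(-28, -8, -1)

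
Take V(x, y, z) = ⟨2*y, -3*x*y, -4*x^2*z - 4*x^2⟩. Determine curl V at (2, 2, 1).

(∇×V)₁ = ∂V₃/∂y − ∂V₂/∂z = 0
(∇×V)₂ = ∂V₁/∂z − ∂V₃/∂x = 8*x*z + 8*x
(∇×V)₃ = ∂V₂/∂x − ∂V₁/∂y = -3*y - 2
∇×V = (0, 8*x*z + 8*x, -3*y - 2)
At (2, 2, 1): (0, 32, -8).

(0, 32, -8)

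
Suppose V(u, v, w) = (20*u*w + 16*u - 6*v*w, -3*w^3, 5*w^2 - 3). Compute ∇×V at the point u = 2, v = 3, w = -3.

(81, 22, -18)

(∇×V)₁ = ∂V₃/∂v − ∂V₂/∂w = 9*w^2
(∇×V)₂ = ∂V₁/∂w − ∂V₃/∂u = 20*u - 6*v
(∇×V)₃ = ∂V₂/∂u − ∂V₁/∂v = 6*w
∇×V = (9*w^2, 20*u - 6*v, 6*w)
At (2, 3, -3): (81, 22, -18).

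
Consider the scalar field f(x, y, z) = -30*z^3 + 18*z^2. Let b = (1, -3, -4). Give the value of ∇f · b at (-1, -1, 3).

∂f/∂x = 0
∂f/∂y = 0
∂f/∂z = -90*z^2 + 36*z
∇f at (-1, -1, 3) = (0, 0, -702)
∇f · b = (0)(1) + (0)(-3) + (-702)(-4) = 2808

2808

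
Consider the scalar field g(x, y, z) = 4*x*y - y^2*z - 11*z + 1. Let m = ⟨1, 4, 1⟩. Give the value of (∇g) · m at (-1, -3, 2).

∂g/∂x = 4*y
∂g/∂y = 4*x - 2*y*z
∂g/∂z = -y^2 - 11
∇g at (-1, -3, 2) = (-12, 8, -20)
∇g · m = (-12)(1) + (8)(4) + (-20)(1) = 0

0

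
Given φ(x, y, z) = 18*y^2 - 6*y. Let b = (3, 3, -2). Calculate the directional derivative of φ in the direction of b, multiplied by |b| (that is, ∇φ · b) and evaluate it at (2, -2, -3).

-234

∂φ/∂x = 0
∂φ/∂y = 36*y - 6
∂φ/∂z = 0
∇φ at (2, -2, -3) = (0, -78, 0)
∇φ · b = (0)(3) + (-78)(3) + (0)(-2) = -234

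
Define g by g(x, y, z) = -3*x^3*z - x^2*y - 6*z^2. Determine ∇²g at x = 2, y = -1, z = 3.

∂²g/∂x² = -2*(9*x*z + y)
∂²g/∂y² = 0
∂²g/∂z² = -12
∇²g = -18*x*z - 2*y - 12
At (2, -1, 3): -118.

-118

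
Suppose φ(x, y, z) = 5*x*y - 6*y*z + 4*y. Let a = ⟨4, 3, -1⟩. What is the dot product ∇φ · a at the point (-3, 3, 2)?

9

∂φ/∂x = 5*y
∂φ/∂y = 5*x - 6*z + 4
∂φ/∂z = -6*y
∇φ at (-3, 3, 2) = (15, -23, -18)
∇φ · a = (15)(4) + (-23)(3) + (-18)(-1) = 9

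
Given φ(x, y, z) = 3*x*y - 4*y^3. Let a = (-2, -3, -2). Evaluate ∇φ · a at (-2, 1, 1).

∂φ/∂x = 3*y
∂φ/∂y = 3*x - 12*y^2
∂φ/∂z = 0
∇φ at (-2, 1, 1) = (3, -18, 0)
∇φ · a = (3)(-2) + (-18)(-3) + (0)(-2) = 48

48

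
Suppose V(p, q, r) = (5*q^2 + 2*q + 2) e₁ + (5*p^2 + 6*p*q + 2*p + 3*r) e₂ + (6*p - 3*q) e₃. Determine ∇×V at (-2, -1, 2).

(-6, -6, -16)

(∇×V)₁ = ∂V₃/∂q − ∂V₂/∂r = -6
(∇×V)₂ = ∂V₁/∂r − ∂V₃/∂p = -6
(∇×V)₃ = ∂V₂/∂p − ∂V₁/∂q = 10*p - 4*q
∇×V = (-6, -6, 10*p - 4*q)
At (-2, -1, 2): (-6, -6, -16).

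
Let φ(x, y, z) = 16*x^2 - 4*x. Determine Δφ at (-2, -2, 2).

32

∂²φ/∂x² = 32
∂²φ/∂y² = 0
∂²φ/∂z² = 0
∇²φ = 32
At (-2, -2, 2): 32.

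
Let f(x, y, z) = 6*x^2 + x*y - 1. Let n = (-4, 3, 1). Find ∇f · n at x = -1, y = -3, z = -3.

57

∂f/∂x = 12*x + y
∂f/∂y = x
∂f/∂z = 0
∇f at (-1, -3, -3) = (-15, -1, 0)
∇f · n = (-15)(-4) + (-1)(3) + (0)(1) = 57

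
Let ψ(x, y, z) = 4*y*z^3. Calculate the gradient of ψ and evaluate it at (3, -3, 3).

(0, 108, -324)

∂ψ/∂x = 0
∂ψ/∂y = 4*z^3
∂ψ/∂z = 12*y*z^2
∇ψ = (0, 4*z^3, 12*y*z^2)
At (3, -3, 3): (0, 108, -324).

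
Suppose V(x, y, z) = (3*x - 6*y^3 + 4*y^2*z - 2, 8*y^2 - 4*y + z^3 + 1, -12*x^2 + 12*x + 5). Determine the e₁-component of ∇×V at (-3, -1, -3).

(∇×V)_1 = ∂V₃/∂y − ∂V₂/∂z
= 0 − (3*z^2)
= -3*z^2
At (-3, -1, -3): -27.

-27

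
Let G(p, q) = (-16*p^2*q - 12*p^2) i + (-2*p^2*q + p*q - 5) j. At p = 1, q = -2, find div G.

39

∂G₁/∂p = -32*p*q - 24*p
∂G₂/∂q = -2*p^2 + p
∇·G = -2*p^2 - 32*p*q - 23*p
At (1, -2): 39.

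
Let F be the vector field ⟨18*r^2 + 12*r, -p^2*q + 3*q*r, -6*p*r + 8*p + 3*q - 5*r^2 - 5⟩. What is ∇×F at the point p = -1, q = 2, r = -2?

(-3, -80, 4)

(∇×F)₁ = ∂F₃/∂q − ∂F₂/∂r = -3*q + 3
(∇×F)₂ = ∂F₁/∂r − ∂F₃/∂p = 42*r + 4
(∇×F)₃ = ∂F₂/∂p − ∂F₁/∂q = -2*p*q
∇×F = (-3*q + 3, 42*r + 4, -2*p*q)
At (-1, 2, -2): (-3, -80, 4).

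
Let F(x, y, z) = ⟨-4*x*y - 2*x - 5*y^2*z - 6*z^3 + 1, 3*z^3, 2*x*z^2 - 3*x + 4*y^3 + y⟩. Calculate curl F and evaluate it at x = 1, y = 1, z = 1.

(∇×F)₁ = ∂F₃/∂y − ∂F₂/∂z = 12*y^2 - 9*z^2 + 1
(∇×F)₂ = ∂F₁/∂z − ∂F₃/∂x = -5*y^2 - 20*z^2 + 3
(∇×F)₃ = ∂F₂/∂x − ∂F₁/∂y = 4*x + 10*y*z
∇×F = (12*y^2 - 9*z^2 + 1, -5*y^2 - 20*z^2 + 3, 4*x + 10*y*z)
At (1, 1, 1): (4, -22, 14).

(4, -22, 14)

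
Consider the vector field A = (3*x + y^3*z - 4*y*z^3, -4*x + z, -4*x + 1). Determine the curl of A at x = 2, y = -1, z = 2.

(∇×A)₁ = ∂A₃/∂y − ∂A₂/∂z = -1
(∇×A)₂ = ∂A₁/∂z − ∂A₃/∂x = y^3 - 12*y*z^2 + 4
(∇×A)₃ = ∂A₂/∂x − ∂A₁/∂y = -3*y^2*z + 4*z^3 - 4
∇×A = (-1, y^3 - 12*y*z^2 + 4, -3*y^2*z + 4*z^3 - 4)
At (2, -1, 2): (-1, 51, 22).

(-1, 51, 22)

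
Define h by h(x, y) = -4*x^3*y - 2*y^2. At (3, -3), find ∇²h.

∂²h/∂x² = -24*x*y
∂²h/∂y² = -4
∇²h = -24*x*y - 4
At (3, -3): 212.

212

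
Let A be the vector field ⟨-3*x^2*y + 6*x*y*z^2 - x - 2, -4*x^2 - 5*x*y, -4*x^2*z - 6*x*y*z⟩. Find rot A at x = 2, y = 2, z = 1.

(-12, 76, -26)

(∇×A)₁ = ∂A₃/∂y − ∂A₂/∂z = -6*x*z
(∇×A)₂ = ∂A₁/∂z − ∂A₃/∂x = 12*x*y*z + 8*x*z + 6*y*z
(∇×A)₃ = ∂A₂/∂x − ∂A₁/∂y = 3*x^2 - 6*x*z^2 - 8*x - 5*y
∇×A = (-6*x*z, 12*x*y*z + 8*x*z + 6*y*z, 3*x^2 - 6*x*z^2 - 8*x - 5*y)
At (2, 2, 1): (-12, 76, -26).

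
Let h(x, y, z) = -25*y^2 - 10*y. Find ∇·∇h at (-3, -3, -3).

-50

∂²h/∂x² = 0
∂²h/∂y² = -50
∂²h/∂z² = 0
∇²h = -50
At (-3, -3, -3): -50.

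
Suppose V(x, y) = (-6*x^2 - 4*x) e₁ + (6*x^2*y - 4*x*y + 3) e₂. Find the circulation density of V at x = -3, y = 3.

-120

∂V₂/∂x = 12*x*y - 4*y
∂V₁/∂y = 0
Scalar curl = 12*x*y - 4*y
At (-3, 3): -120.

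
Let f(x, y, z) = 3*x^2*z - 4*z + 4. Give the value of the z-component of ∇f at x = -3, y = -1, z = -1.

23

(∇f)_3 = ∂f/∂z = 3*x^2 - 4
At (-3, -1, -1): 23.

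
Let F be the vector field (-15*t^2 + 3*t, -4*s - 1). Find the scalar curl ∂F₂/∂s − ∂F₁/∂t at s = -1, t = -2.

∂F₂/∂s = -4
∂F₁/∂t = -30*t + 3
Scalar curl = 30*t - 7
At (-1, -2): -67.

-67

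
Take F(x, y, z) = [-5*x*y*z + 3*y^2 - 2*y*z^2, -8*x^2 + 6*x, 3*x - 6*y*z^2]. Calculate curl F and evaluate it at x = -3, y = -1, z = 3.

(-54, -6, 33)

(∇×F)₁ = ∂F₃/∂y − ∂F₂/∂z = -6*z^2
(∇×F)₂ = ∂F₁/∂z − ∂F₃/∂x = -5*x*y - 4*y*z - 3
(∇×F)₃ = ∂F₂/∂x − ∂F₁/∂y = 5*x*z - 16*x - 6*y + 2*z^2 + 6
∇×F = (-6*z^2, -5*x*y - 4*y*z - 3, 5*x*z - 16*x - 6*y + 2*z^2 + 6)
At (-3, -1, 3): (-54, -6, 33).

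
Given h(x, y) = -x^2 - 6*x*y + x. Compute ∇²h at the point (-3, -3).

-2

∂²h/∂x² = -2
∂²h/∂y² = 0
∇²h = -2
At (-3, -3): -2.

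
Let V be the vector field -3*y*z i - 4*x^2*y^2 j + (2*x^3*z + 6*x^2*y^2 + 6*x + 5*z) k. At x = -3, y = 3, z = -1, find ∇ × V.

(324, 363, 213)

(∇×V)₁ = ∂V₃/∂y − ∂V₂/∂z = 12*x^2*y
(∇×V)₂ = ∂V₁/∂z − ∂V₃/∂x = -6*x^2*z - 12*x*y^2 - 3*y - 6
(∇×V)₃ = ∂V₂/∂x − ∂V₁/∂y = -8*x*y^2 + 3*z
∇×V = (12*x^2*y, -6*x^2*z - 12*x*y^2 - 3*y - 6, -8*x*y^2 + 3*z)
At (-3, 3, -1): (324, 363, 213).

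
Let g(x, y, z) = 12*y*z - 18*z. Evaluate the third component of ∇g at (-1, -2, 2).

(∇g)_3 = ∂g/∂z = 12*y - 18
At (-1, -2, 2): -42.

-42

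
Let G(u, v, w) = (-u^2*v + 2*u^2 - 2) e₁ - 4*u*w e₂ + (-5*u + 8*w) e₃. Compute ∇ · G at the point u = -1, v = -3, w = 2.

-2

∂G₁/∂u = -2*u*v + 4*u
∂G₂/∂v = 0
∂G₃/∂w = 8
∇·G = -2*u*v + 4*u + 8
At (-1, -3, 2): -2.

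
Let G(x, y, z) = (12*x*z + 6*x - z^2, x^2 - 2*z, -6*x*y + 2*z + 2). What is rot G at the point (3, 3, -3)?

(-16, 60, 6)

(∇×G)₁ = ∂G₃/∂y − ∂G₂/∂z = -6*x + 2
(∇×G)₂ = ∂G₁/∂z − ∂G₃/∂x = 12*x + 6*y - 2*z
(∇×G)₃ = ∂G₂/∂x − ∂G₁/∂y = 2*x
∇×G = (-6*x + 2, 12*x + 6*y - 2*z, 2*x)
At (3, 3, -3): (-16, 60, 6).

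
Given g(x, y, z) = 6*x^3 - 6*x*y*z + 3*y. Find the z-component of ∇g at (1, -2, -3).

(∇g)_3 = ∂g/∂z = -6*x*y
At (1, -2, -3): 12.

12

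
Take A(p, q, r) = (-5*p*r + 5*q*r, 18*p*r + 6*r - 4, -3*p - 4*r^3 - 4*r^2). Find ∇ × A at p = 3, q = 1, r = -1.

(-60, -7, -13)

(∇×A)₁ = ∂A₃/∂q − ∂A₂/∂r = -18*p - 6
(∇×A)₂ = ∂A₁/∂r − ∂A₃/∂p = -5*p + 5*q + 3
(∇×A)₃ = ∂A₂/∂p − ∂A₁/∂q = 13*r
∇×A = (-18*p - 6, -5*p + 5*q + 3, 13*r)
At (3, 1, -1): (-60, -7, -13).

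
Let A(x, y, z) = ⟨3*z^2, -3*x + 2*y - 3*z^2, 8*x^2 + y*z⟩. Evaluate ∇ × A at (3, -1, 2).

(∇×A)₁ = ∂A₃/∂y − ∂A₂/∂z = 7*z
(∇×A)₂ = ∂A₁/∂z − ∂A₃/∂x = -16*x + 6*z
(∇×A)₃ = ∂A₂/∂x − ∂A₁/∂y = -3
∇×A = (7*z, -16*x + 6*z, -3)
At (3, -1, 2): (14, -36, -3).

(14, -36, -3)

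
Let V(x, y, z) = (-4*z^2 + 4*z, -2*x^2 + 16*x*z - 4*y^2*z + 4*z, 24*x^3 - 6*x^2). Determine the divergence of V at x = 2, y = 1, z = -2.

16

∂V₁/∂x = 0
∂V₂/∂y = -8*y*z
∂V₃/∂z = 0
∇·V = -8*y*z
At (2, 1, -2): 16.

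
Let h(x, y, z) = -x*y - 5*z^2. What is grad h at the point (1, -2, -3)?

∂h/∂x = -y
∂h/∂y = -x
∂h/∂z = -10*z
∇h = (-y, -x, -10*z)
At (1, -2, -3): (2, -1, 30).

(2, -1, 30)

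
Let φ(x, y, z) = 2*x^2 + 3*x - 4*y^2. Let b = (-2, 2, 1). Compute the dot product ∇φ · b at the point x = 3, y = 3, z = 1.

∂φ/∂x = 4*x + 3
∂φ/∂y = -8*y
∂φ/∂z = 0
∇φ at (3, 3, 1) = (15, -24, 0)
∇φ · b = (15)(-2) + (-24)(2) + (0)(1) = -78

-78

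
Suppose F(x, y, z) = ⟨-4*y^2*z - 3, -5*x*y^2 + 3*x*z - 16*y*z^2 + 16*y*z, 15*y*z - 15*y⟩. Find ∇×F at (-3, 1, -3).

(∇×F)₁ = ∂F₃/∂y − ∂F₂/∂z = -3*x + 32*y*z - 16*y + 15*z - 15
(∇×F)₂ = ∂F₁/∂z − ∂F₃/∂x = -4*y^2
(∇×F)₃ = ∂F₂/∂x − ∂F₁/∂y = -5*y^2 + 8*y*z + 3*z
∇×F = (-3*x + 32*y*z - 16*y + 15*z - 15, -4*y^2, -5*y^2 + 8*y*z + 3*z)
At (-3, 1, -3): (-163, -4, -38).

(-163, -4, -38)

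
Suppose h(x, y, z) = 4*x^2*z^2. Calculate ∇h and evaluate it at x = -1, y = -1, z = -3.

∂h/∂x = 8*x*z^2
∂h/∂y = 0
∂h/∂z = 8*x^2*z
∇h = (8*x*z^2, 0, 8*x^2*z)
At (-1, -1, -3): (-72, 0, -24).

(-72, 0, -24)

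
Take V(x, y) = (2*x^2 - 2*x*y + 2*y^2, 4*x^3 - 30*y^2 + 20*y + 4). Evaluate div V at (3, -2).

∂V₁/∂x = 4*x - 2*y
∂V₂/∂y = -60*y + 20
∇·V = 4*x - 62*y + 20
At (3, -2): 156.

156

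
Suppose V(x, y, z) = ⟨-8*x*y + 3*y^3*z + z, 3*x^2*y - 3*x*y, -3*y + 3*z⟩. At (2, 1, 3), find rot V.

(-3, 4, -2)

(∇×V)₁ = ∂V₃/∂y − ∂V₂/∂z = -3
(∇×V)₂ = ∂V₁/∂z − ∂V₃/∂x = 3*y^3 + 1
(∇×V)₃ = ∂V₂/∂x − ∂V₁/∂y = 6*x*y + 8*x - 9*y^2*z - 3*y
∇×V = (-3, 3*y^3 + 1, 6*x*y + 8*x - 9*y^2*z - 3*y)
At (2, 1, 3): (-3, 4, -2).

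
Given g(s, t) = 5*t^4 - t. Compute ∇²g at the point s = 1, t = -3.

540

∂²g/∂s² = 0
∂²g/∂t² = 60*t^2
∇²g = 60*t^2
At (1, -3): 540.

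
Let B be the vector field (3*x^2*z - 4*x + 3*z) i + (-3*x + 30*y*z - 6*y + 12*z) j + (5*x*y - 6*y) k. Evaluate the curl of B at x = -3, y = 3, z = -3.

(∇×B)₁ = ∂B₃/∂y − ∂B₂/∂z = 5*x - 30*y - 18
(∇×B)₂ = ∂B₁/∂z − ∂B₃/∂x = 3*x^2 - 5*y + 3
(∇×B)₃ = ∂B₂/∂x − ∂B₁/∂y = -3
∇×B = (5*x - 30*y - 18, 3*x^2 - 5*y + 3, -3)
At (-3, 3, -3): (-123, 15, -3).

(-123, 15, -3)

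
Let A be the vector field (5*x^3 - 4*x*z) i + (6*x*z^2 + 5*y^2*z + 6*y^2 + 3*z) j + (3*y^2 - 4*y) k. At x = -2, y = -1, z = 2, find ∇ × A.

(∇×A)₁ = ∂A₃/∂y − ∂A₂/∂z = -12*x*z - 5*y^2 + 6*y - 7
(∇×A)₂ = ∂A₁/∂z − ∂A₃/∂x = -4*x
(∇×A)₃ = ∂A₂/∂x − ∂A₁/∂y = 6*z^2
∇×A = (-12*x*z - 5*y^2 + 6*y - 7, -4*x, 6*z^2)
At (-2, -1, 2): (30, 8, 24).

(30, 8, 24)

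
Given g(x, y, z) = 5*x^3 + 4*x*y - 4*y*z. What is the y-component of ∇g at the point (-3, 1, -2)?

(∇g)_2 = ∂g/∂y = 4*x - 4*z
At (-3, 1, -2): -4.

-4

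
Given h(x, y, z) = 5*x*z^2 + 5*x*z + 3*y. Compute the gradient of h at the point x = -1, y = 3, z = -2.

(10, 3, 15)

∂h/∂x = 5*z^2 + 5*z
∂h/∂y = 3
∂h/∂z = 10*x*z + 5*x
∇h = (5*z^2 + 5*z, 3, 10*x*z + 5*x)
At (-1, 3, -2): (10, 3, 15).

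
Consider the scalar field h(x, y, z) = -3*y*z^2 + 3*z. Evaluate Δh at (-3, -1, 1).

∂²h/∂x² = 0
∂²h/∂y² = 0
∂²h/∂z² = -6*y
∇²h = -6*y
At (-3, -1, 1): 6.

6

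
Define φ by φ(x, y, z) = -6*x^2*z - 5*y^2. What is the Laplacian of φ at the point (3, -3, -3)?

∂²φ/∂x² = -12*z
∂²φ/∂y² = -10
∂²φ/∂z² = 0
∇²φ = -12*z - 10
At (3, -3, -3): 26.

26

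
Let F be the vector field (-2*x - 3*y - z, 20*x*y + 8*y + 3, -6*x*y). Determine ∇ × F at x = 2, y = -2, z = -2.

(-12, -13, -37)

(∇×F)₁ = ∂F₃/∂y − ∂F₂/∂z = -6*x
(∇×F)₂ = ∂F₁/∂z − ∂F₃/∂x = 6*y - 1
(∇×F)₃ = ∂F₂/∂x − ∂F₁/∂y = 20*y + 3
∇×F = (-6*x, 6*y - 1, 20*y + 3)
At (2, -2, -2): (-12, -13, -37).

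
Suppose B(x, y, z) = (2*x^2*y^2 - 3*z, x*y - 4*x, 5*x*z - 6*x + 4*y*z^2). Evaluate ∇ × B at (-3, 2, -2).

(16, 13, -74)

(∇×B)₁ = ∂B₃/∂y − ∂B₂/∂z = 4*z^2
(∇×B)₂ = ∂B₁/∂z − ∂B₃/∂x = -5*z + 3
(∇×B)₃ = ∂B₂/∂x − ∂B₁/∂y = -4*x^2*y + y - 4
∇×B = (4*z^2, -5*z + 3, -4*x^2*y + y - 4)
At (-3, 2, -2): (16, 13, -74).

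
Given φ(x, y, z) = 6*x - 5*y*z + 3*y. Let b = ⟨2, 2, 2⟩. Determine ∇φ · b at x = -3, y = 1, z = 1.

∂φ/∂x = 6
∂φ/∂y = -5*z + 3
∂φ/∂z = -5*y
∇φ at (-3, 1, 1) = (6, -2, -5)
∇φ · b = (6)(2) + (-2)(2) + (-5)(2) = -2

-2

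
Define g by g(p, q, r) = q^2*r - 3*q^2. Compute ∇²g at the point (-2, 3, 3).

0

∂²g/∂p² = 0
∂²g/∂q² = 2*(r - 3)
∂²g/∂r² = 0
∇²g = 2*r - 6
At (-2, 3, 3): 0.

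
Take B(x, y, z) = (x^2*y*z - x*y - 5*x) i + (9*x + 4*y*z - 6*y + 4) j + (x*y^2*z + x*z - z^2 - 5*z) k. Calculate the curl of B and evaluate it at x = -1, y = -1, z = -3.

(-2, 5, 11)

(∇×B)₁ = ∂B₃/∂y − ∂B₂/∂z = 2*x*y*z - 4*y
(∇×B)₂ = ∂B₁/∂z − ∂B₃/∂x = x^2*y - y^2*z - z
(∇×B)₃ = ∂B₂/∂x − ∂B₁/∂y = -x^2*z + x + 9
∇×B = (2*x*y*z - 4*y, x^2*y - y^2*z - z, -x^2*z + x + 9)
At (-1, -1, -3): (-2, 5, 11).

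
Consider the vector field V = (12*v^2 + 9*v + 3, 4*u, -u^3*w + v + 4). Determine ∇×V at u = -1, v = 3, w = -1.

(∇×V)₁ = ∂V₃/∂v − ∂V₂/∂w = 1
(∇×V)₂ = ∂V₁/∂w − ∂V₃/∂u = 3*u^2*w
(∇×V)₃ = ∂V₂/∂u − ∂V₁/∂v = -24*v - 5
∇×V = (1, 3*u^2*w, -24*v - 5)
At (-1, 3, -1): (1, -3, -77).

(1, -3, -77)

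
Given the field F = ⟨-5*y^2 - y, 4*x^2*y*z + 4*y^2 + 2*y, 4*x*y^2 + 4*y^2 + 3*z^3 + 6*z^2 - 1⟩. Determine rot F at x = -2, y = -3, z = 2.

(∇×F)₁ = ∂F₃/∂y − ∂F₂/∂z = -4*x^2*y + 8*x*y + 8*y
(∇×F)₂ = ∂F₁/∂z − ∂F₃/∂x = -4*y^2
(∇×F)₃ = ∂F₂/∂x − ∂F₁/∂y = 8*x*y*z + 10*y + 1
∇×F = (-4*x^2*y + 8*x*y + 8*y, -4*y^2, 8*x*y*z + 10*y + 1)
At (-2, -3, 2): (72, -36, 67).

(72, -36, 67)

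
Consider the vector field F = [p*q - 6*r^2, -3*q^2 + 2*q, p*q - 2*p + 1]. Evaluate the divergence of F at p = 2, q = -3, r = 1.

17

∂F₁/∂p = q
∂F₂/∂q = -6*q + 2
∂F₃/∂r = 0
∇·F = -5*q + 2
At (2, -3, 1): 17.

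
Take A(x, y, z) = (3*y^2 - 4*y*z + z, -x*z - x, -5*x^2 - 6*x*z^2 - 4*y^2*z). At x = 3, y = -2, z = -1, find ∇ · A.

20

∂A₁/∂x = 0
∂A₂/∂y = 0
∂A₃/∂z = -12*x*z - 4*y^2
∇·A = -12*x*z - 4*y^2
At (3, -2, -1): 20.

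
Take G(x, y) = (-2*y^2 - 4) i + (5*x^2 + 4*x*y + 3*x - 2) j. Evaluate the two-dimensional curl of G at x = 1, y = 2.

∂G₂/∂x = 10*x + 4*y + 3
∂G₁/∂y = -4*y
Scalar curl = 10*x + 8*y + 3
At (1, 2): 29.

29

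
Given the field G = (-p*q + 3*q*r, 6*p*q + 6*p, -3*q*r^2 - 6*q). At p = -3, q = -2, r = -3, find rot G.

(-33, -6, 0)

(∇×G)₁ = ∂G₃/∂q − ∂G₂/∂r = -3*r^2 - 6
(∇×G)₂ = ∂G₁/∂r − ∂G₃/∂p = 3*q
(∇×G)₃ = ∂G₂/∂p − ∂G₁/∂q = p + 6*q - 3*r + 6
∇×G = (-3*r^2 - 6, 3*q, p + 6*q - 3*r + 6)
At (-3, -2, -3): (-33, -6, 0).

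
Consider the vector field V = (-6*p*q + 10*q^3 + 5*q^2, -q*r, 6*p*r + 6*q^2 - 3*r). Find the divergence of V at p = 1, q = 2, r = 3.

∂V₁/∂p = -6*q
∂V₂/∂q = -r
∂V₃/∂r = 6*p - 3
∇·V = 6*p - 6*q - r - 3
At (1, 2, 3): -12.

-12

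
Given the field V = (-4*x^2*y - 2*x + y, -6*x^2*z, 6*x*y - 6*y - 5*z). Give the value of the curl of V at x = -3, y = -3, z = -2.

(30, 18, -37)

(∇×V)₁ = ∂V₃/∂y − ∂V₂/∂z = 6*x^2 + 6*x - 6
(∇×V)₂ = ∂V₁/∂z − ∂V₃/∂x = -6*y
(∇×V)₃ = ∂V₂/∂x − ∂V₁/∂y = 4*x^2 - 12*x*z - 1
∇×V = (6*x^2 + 6*x - 6, -6*y, 4*x^2 - 12*x*z - 1)
At (-3, -3, -2): (30, 18, -37).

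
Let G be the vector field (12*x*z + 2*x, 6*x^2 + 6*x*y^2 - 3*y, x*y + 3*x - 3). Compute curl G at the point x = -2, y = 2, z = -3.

(-2, -29, 0)

(∇×G)₁ = ∂G₃/∂y − ∂G₂/∂z = x
(∇×G)₂ = ∂G₁/∂z − ∂G₃/∂x = 12*x - y - 3
(∇×G)₃ = ∂G₂/∂x − ∂G₁/∂y = 12*x + 6*y^2
∇×G = (x, 12*x - y - 3, 12*x + 6*y^2)
At (-2, 2, -3): (-2, -29, 0).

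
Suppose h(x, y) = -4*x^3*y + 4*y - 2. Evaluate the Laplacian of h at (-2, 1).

48

∂²h/∂x² = -24*x*y
∂²h/∂y² = 0
∇²h = -24*x*y
At (-2, 1): 48.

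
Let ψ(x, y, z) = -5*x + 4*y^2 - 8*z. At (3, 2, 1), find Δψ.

∂²ψ/∂x² = 0
∂²ψ/∂y² = 8
∂²ψ/∂z² = 0
∇²ψ = 8
At (3, 2, 1): 8.

8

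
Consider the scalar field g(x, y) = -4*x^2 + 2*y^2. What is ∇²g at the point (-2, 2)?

∂²g/∂x² = -8
∂²g/∂y² = 4
∇²g = -4
At (-2, 2): -4.

-4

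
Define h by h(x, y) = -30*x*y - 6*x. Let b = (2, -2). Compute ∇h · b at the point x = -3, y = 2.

∂h/∂x = -30*y - 6
∂h/∂y = -30*x
∇h at (-3, 2) = (-66, 90)
∇h · b = (-66)(2) + (90)(-2) = -312

-312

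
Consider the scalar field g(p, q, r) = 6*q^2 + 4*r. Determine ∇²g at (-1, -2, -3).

∂²g/∂p² = 0
∂²g/∂q² = 12
∂²g/∂r² = 0
∇²g = 12
At (-1, -2, -3): 12.

12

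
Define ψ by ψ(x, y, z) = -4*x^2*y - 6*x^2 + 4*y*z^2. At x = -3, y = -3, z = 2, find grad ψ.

∂ψ/∂x = -8*x*y - 12*x
∂ψ/∂y = -4*x^2 + 4*z^2
∂ψ/∂z = 8*y*z
∇ψ = (-8*x*y - 12*x, -4*x^2 + 4*z^2, 8*y*z)
At (-3, -3, 2): (-36, -20, -48).

(-36, -20, -48)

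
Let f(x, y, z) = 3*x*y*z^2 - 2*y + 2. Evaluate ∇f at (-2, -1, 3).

(-27, -56, 36)

∂f/∂x = 3*y*z^2
∂f/∂y = 3*x*z^2 - 2
∂f/∂z = 6*x*y*z
∇f = (3*y*z^2, 3*x*z^2 - 2, 6*x*y*z)
At (-2, -1, 3): (-27, -56, 36).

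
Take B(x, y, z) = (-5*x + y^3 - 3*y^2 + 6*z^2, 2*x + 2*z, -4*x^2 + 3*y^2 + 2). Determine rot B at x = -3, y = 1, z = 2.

(∇×B)₁ = ∂B₃/∂y − ∂B₂/∂z = 6*y - 2
(∇×B)₂ = ∂B₁/∂z − ∂B₃/∂x = 8*x + 12*z
(∇×B)₃ = ∂B₂/∂x − ∂B₁/∂y = -3*y^2 + 6*y + 2
∇×B = (6*y - 2, 8*x + 12*z, -3*y^2 + 6*y + 2)
At (-3, 1, 2): (4, 0, 5).

(4, 0, 5)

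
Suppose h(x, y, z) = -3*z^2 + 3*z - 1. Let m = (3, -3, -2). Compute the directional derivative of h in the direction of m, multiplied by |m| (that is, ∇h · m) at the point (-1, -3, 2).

18

∂h/∂x = 0
∂h/∂y = 0
∂h/∂z = -6*z + 3
∇h at (-1, -3, 2) = (0, 0, -9)
∇h · m = (0)(3) + (0)(-3) + (-9)(-2) = 18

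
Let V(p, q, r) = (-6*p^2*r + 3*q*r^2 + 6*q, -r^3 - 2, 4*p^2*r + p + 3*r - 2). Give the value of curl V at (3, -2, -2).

(∇×V)₁ = ∂V₃/∂q − ∂V₂/∂r = 3*r^2
(∇×V)₂ = ∂V₁/∂r − ∂V₃/∂p = -6*p^2 - 8*p*r + 6*q*r - 1
(∇×V)₃ = ∂V₂/∂p − ∂V₁/∂q = -3*r^2 - 6
∇×V = (3*r^2, -6*p^2 - 8*p*r + 6*q*r - 1, -3*r^2 - 6)
At (3, -2, -2): (12, 17, -18).

(12, 17, -18)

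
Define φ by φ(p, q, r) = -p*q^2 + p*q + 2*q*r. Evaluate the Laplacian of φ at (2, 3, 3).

-4

∂²φ/∂p² = 0
∂²φ/∂q² = -2*p
∂²φ/∂r² = 0
∇²φ = -2*p
At (2, 3, 3): -4.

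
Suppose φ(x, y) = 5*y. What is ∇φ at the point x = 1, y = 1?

∂φ/∂x = 0
∂φ/∂y = 5
∇φ = (0, 5)
At (1, 1): (0, 5).

(0, 5)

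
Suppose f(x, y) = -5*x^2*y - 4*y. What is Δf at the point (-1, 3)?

-30

∂²f/∂x² = -10*y
∂²f/∂y² = 0
∇²f = -10*y
At (-1, 3): -30.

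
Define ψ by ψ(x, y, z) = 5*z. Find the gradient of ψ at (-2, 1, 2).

∂ψ/∂x = 0
∂ψ/∂y = 0
∂ψ/∂z = 5
∇ψ = (0, 0, 5)
At (-2, 1, 2): (0, 0, 5).

(0, 0, 5)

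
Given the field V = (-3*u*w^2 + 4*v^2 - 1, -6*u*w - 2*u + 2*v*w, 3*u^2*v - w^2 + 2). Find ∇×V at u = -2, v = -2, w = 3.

(∇×V)₁ = ∂V₃/∂v − ∂V₂/∂w = 3*u^2 + 6*u - 2*v
(∇×V)₂ = ∂V₁/∂w − ∂V₃/∂u = -6*u*v - 6*u*w
(∇×V)₃ = ∂V₂/∂u − ∂V₁/∂v = -8*v - 6*w - 2
∇×V = (3*u^2 + 6*u - 2*v, -6*u*v - 6*u*w, -8*v - 6*w - 2)
At (-2, -2, 3): (4, 12, -4).

(4, 12, -4)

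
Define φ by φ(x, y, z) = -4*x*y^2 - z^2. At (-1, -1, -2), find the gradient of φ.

∂φ/∂x = -4*y^2
∂φ/∂y = -8*x*y
∂φ/∂z = -2*z
∇φ = (-4*y^2, -8*x*y, -2*z)
At (-1, -1, -2): (-4, -8, 4).

(-4, -8, 4)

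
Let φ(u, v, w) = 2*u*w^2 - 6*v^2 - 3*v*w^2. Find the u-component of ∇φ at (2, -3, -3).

(∇φ)_1 = ∂φ/∂u = 2*w^2
At (2, -3, -3): 18.

18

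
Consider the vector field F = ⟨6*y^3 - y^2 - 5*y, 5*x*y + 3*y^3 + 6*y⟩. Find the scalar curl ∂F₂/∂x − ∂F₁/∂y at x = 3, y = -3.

∂F₂/∂x = 5*y
∂F₁/∂y = 18*y^2 - 2*y - 5
Scalar curl = -18*y^2 + 7*y + 5
At (3, -3): -178.

-178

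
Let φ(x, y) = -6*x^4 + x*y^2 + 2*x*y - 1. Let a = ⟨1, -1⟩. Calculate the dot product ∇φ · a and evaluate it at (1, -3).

-17

∂φ/∂x = -24*x^3 + y^2 + 2*y
∂φ/∂y = 2*x*y + 2*x
∇φ at (1, -3) = (-21, -4)
∇φ · a = (-21)(1) + (-4)(-1) = -17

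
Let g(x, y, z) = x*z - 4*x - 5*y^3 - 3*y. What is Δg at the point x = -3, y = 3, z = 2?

∂²g/∂x² = 0
∂²g/∂y² = -30*y
∂²g/∂z² = 0
∇²g = -30*y
At (-3, 3, 2): -90.

-90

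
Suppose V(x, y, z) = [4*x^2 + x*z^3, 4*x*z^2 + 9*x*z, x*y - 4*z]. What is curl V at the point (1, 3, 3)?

(-32, 24, 63)

(∇×V)₁ = ∂V₃/∂y − ∂V₂/∂z = -8*x*z - 8*x
(∇×V)₂ = ∂V₁/∂z − ∂V₃/∂x = 3*x*z^2 - y
(∇×V)₃ = ∂V₂/∂x − ∂V₁/∂y = 4*z^2 + 9*z
∇×V = (-8*x*z - 8*x, 3*x*z^2 - y, 4*z^2 + 9*z)
At (1, 3, 3): (-32, 24, 63).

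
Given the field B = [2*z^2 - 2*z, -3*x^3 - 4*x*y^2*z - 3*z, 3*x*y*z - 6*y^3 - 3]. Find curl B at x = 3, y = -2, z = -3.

(∇×B)₁ = ∂B₃/∂y − ∂B₂/∂z = 4*x*y^2 + 3*x*z - 18*y^2 + 3
(∇×B)₂ = ∂B₁/∂z − ∂B₃/∂x = -3*y*z + 4*z - 2
(∇×B)₃ = ∂B₂/∂x − ∂B₁/∂y = -9*x^2 - 4*y^2*z
∇×B = (4*x*y^2 + 3*x*z - 18*y^2 + 3, -3*y*z + 4*z - 2, -9*x^2 - 4*y^2*z)
At (3, -2, -3): (-48, -32, -33).

(-48, -32, -33)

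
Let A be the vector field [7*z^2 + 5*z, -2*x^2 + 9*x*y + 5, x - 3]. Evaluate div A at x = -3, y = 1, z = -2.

∂A₁/∂x = 0
∂A₂/∂y = 9*x
∂A₃/∂z = 0
∇·A = 9*x
At (-3, 1, -2): -27.

-27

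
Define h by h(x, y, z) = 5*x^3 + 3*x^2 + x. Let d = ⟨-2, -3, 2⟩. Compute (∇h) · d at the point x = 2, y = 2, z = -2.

-146

∂h/∂x = 15*x^2 + 6*x + 1
∂h/∂y = 0
∂h/∂z = 0
∇h at (2, 2, -2) = (73, 0, 0)
∇h · d = (73)(-2) + (0)(-3) + (0)(2) = -146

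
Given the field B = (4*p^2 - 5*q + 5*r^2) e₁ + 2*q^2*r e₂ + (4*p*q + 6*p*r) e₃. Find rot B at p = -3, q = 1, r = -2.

(∇×B)₁ = ∂B₃/∂q − ∂B₂/∂r = 4*p - 2*q^2
(∇×B)₂ = ∂B₁/∂r − ∂B₃/∂p = -4*q + 4*r
(∇×B)₃ = ∂B₂/∂p − ∂B₁/∂q = 5
∇×B = (4*p - 2*q^2, -4*q + 4*r, 5)
At (-3, 1, -2): (-14, -12, 5).

(-14, -12, 5)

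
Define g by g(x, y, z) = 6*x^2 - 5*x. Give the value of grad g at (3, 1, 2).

(31, 0, 0)

∂g/∂x = 12*x - 5
∂g/∂y = 0
∂g/∂z = 0
∇g = (12*x - 5, 0, 0)
At (3, 1, 2): (31, 0, 0).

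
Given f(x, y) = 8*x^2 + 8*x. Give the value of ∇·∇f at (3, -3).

∂²f/∂x² = 16
∂²f/∂y² = 0
∇²f = 16
At (3, -3): 16.

16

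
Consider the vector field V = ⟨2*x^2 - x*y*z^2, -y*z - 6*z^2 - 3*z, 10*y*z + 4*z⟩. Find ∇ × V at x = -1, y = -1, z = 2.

(46, -4, -4)

(∇×V)₁ = ∂V₃/∂y − ∂V₂/∂z = y + 22*z + 3
(∇×V)₂ = ∂V₁/∂z − ∂V₃/∂x = -2*x*y*z
(∇×V)₃ = ∂V₂/∂x − ∂V₁/∂y = x*z^2
∇×V = (y + 22*z + 3, -2*x*y*z, x*z^2)
At (-1, -1, 2): (46, -4, -4).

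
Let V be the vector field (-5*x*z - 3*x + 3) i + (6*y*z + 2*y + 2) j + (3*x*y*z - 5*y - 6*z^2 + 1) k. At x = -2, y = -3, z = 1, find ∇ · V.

∂V₁/∂x = -5*z - 3
∂V₂/∂y = 6*z + 2
∂V₃/∂z = 3*x*y - 12*z
∇·V = 3*x*y - 11*z - 1
At (-2, -3, 1): 6.

6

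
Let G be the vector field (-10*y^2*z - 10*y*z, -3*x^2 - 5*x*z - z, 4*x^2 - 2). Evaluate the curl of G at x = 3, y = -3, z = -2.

(∇×G)₁ = ∂G₃/∂y − ∂G₂/∂z = 5*x + 1
(∇×G)₂ = ∂G₁/∂z − ∂G₃/∂x = -8*x - 10*y^2 - 10*y
(∇×G)₃ = ∂G₂/∂x − ∂G₁/∂y = -6*x + 20*y*z + 5*z
∇×G = (5*x + 1, -8*x - 10*y^2 - 10*y, -6*x + 20*y*z + 5*z)
At (3, -3, -2): (16, -84, 92).

(16, -84, 92)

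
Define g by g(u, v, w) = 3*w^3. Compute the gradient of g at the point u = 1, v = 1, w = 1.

(0, 0, 9)

∂g/∂u = 0
∂g/∂v = 0
∂g/∂w = 9*w^2
∇g = (0, 0, 9*w^2)
At (1, 1, 1): (0, 0, 9).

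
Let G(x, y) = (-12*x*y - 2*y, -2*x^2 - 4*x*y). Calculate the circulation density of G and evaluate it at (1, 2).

2

∂G₂/∂x = -4*x - 4*y
∂G₁/∂y = -12*x - 2
Scalar curl = 8*x - 4*y + 2
At (1, 2): 2.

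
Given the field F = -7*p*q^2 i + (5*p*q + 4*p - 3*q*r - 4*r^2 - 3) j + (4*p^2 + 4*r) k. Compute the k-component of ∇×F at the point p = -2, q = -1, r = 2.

(∇×F)_3 = ∂F₂/∂p − ∂F₁/∂q
= 5*q + 4 − (-14*p*q)
= 14*p*q + 5*q + 4
At (-2, -1, 2): 27.

27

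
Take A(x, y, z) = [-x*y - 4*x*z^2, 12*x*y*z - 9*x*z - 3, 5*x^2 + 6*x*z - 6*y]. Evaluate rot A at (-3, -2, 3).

(-105, 84, -102)

(∇×A)₁ = ∂A₃/∂y − ∂A₂/∂z = -12*x*y + 9*x - 6
(∇×A)₂ = ∂A₁/∂z − ∂A₃/∂x = -8*x*z - 10*x - 6*z
(∇×A)₃ = ∂A₂/∂x − ∂A₁/∂y = x + 12*y*z - 9*z
∇×A = (-12*x*y + 9*x - 6, -8*x*z - 10*x - 6*z, x + 12*y*z - 9*z)
At (-3, -2, 3): (-105, 84, -102).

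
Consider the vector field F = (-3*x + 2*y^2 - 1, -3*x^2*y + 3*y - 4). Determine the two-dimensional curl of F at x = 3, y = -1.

∂F₂/∂x = -6*x*y
∂F₁/∂y = 4*y
Scalar curl = -6*x*y - 4*y
At (3, -1): 22.

22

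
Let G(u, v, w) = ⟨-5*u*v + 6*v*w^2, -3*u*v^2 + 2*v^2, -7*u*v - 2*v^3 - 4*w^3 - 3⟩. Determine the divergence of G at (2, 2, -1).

∂G₁/∂u = -5*v
∂G₂/∂v = -6*u*v + 4*v
∂G₃/∂w = -12*w^2
∇·G = -6*u*v - v - 12*w^2
At (2, 2, -1): -38.

-38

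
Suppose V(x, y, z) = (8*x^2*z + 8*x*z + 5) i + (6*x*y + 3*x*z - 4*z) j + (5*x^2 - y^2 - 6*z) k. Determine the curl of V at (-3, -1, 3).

(15, 78, 3)

(∇×V)₁ = ∂V₃/∂y − ∂V₂/∂z = -3*x - 2*y + 4
(∇×V)₂ = ∂V₁/∂z − ∂V₃/∂x = 8*x^2 - 2*x
(∇×V)₃ = ∂V₂/∂x − ∂V₁/∂y = 6*y + 3*z
∇×V = (-3*x - 2*y + 4, 8*x^2 - 2*x, 6*y + 3*z)
At (-3, -1, 3): (15, 78, 3).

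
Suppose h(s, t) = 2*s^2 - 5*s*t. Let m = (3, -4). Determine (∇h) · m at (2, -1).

79

∂h/∂s = 4*s - 5*t
∂h/∂t = -5*s
∇h at (2, -1) = (13, -10)
∇h · m = (13)(3) + (-10)(-4) = 79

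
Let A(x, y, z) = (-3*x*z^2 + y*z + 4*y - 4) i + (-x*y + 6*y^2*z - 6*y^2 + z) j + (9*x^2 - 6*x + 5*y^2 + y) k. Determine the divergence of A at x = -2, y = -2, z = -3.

71

∂A₁/∂x = -3*z^2
∂A₂/∂y = -x + 12*y*z - 12*y
∂A₃/∂z = 0
∇·A = -x + 12*y*z - 12*y - 3*z^2
At (-2, -2, -3): 71.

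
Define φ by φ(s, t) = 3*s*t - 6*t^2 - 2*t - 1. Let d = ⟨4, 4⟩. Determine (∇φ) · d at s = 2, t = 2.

-56

∂φ/∂s = 3*t
∂φ/∂t = 3*s - 12*t - 2
∇φ at (2, 2) = (6, -20)
∇φ · d = (6)(4) + (-20)(4) = -56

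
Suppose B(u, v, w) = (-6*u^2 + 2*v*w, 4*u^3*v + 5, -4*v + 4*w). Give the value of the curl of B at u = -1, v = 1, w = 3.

(∇×B)₁ = ∂B₃/∂v − ∂B₂/∂w = -4
(∇×B)₂ = ∂B₁/∂w − ∂B₃/∂u = 2*v
(∇×B)₃ = ∂B₂/∂u − ∂B₁/∂v = 12*u^2*v - 2*w
∇×B = (-4, 2*v, 12*u^2*v - 2*w)
At (-1, 1, 3): (-4, 2, 6).

(-4, 2, 6)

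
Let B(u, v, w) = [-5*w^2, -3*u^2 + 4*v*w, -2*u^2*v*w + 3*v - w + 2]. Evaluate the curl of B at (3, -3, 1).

(-3, -46, -18)

(∇×B)₁ = ∂B₃/∂v − ∂B₂/∂w = -2*u^2*w - 4*v + 3
(∇×B)₂ = ∂B₁/∂w − ∂B₃/∂u = 4*u*v*w - 10*w
(∇×B)₃ = ∂B₂/∂u − ∂B₁/∂v = -6*u
∇×B = (-2*u^2*w - 4*v + 3, 4*u*v*w - 10*w, -6*u)
At (3, -3, 1): (-3, -46, -18).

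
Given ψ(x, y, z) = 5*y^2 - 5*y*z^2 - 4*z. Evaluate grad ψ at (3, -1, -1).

(0, -15, -14)

∂ψ/∂x = 0
∂ψ/∂y = 10*y - 5*z^2
∂ψ/∂z = -10*y*z - 4
∇ψ = (0, 10*y - 5*z^2, -10*y*z - 4)
At (3, -1, -1): (0, -15, -14).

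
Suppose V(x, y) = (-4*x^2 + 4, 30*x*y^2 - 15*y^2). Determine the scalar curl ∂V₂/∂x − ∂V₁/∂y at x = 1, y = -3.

∂V₂/∂x = 30*y^2
∂V₁/∂y = 0
Scalar curl = 30*y^2
At (1, -3): 270.

270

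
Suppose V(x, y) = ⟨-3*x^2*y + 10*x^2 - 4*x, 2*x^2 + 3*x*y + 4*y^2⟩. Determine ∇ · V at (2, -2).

∂V₁/∂x = -6*x*y + 20*x - 4
∂V₂/∂y = 3*x + 8*y
∇·V = -6*x*y + 23*x + 8*y - 4
At (2, -2): 50.

50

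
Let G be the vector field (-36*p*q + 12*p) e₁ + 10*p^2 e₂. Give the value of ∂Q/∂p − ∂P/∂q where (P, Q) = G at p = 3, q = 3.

168

∂G₂/∂p = 20*p
∂G₁/∂q = -36*p
Scalar curl = 56*p
At (3, 3): 168.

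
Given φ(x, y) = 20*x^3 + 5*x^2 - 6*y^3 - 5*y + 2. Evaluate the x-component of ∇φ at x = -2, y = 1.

220

(∇φ)_1 = ∂φ/∂x = 60*x^2 + 10*x
At (-2, 1): 220.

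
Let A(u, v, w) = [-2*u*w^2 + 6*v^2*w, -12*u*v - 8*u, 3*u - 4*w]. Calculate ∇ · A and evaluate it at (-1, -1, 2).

0

∂A₁/∂u = -2*w^2
∂A₂/∂v = -12*u
∂A₃/∂w = -4
∇·A = -12*u - 2*w^2 - 4
At (-1, -1, 2): 0.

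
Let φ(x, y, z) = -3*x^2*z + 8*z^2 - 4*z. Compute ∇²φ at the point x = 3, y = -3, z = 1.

∂²φ/∂x² = -6*z
∂²φ/∂y² = 0
∂²φ/∂z² = 16
∇²φ = -6*z + 16
At (3, -3, 1): 10.

10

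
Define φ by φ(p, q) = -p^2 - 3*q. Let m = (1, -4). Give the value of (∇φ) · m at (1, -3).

∂φ/∂p = -2*p
∂φ/∂q = -3
∇φ at (1, -3) = (-2, -3)
∇φ · m = (-2)(1) + (-3)(-4) = 10

10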